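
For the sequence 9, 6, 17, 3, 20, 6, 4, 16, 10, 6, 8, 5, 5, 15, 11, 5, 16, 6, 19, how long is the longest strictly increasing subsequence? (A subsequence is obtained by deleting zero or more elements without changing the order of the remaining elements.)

7

One longest increasing subsequence is 3, 4, 6, 8, 15, 16, 19 (positions 4,7,10,11,14,17,19), of length 7; no longer one exists.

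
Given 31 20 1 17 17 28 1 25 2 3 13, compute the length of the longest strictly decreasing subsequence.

4

One longest decreasing subsequence is 31, 20, 17, 1 (positions 1,2,4,7), of length 4; no longer one exists.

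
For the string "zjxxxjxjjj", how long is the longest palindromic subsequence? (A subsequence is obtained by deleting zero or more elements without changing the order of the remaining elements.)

One longest palindromic subsequence is jxxxxj (positions 2,3,4,5,7,10); it reads the same forward and backward, and the interval DP gives dp[1][10] = 6.

6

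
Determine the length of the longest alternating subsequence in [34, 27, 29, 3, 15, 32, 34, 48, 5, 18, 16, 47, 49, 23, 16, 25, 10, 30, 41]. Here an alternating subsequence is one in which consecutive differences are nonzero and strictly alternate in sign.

Track the best alternating length ending on an up-step vs a down-step at each position: up/down = 1/1, 1/2, 3/2, 1/4, 5/4, 5/2, 5/1, 5/1, 5/6, 7/6, 7/8, 9/6, 9/1, 9/10, 7/10, 11/10, 7/12, 13/10, 13/10.
The maximum over both is 13; one such subsequence is 34, 27, 29, 3, 15, 5, 18, 16, 47, 23, 25, 10, 30.

13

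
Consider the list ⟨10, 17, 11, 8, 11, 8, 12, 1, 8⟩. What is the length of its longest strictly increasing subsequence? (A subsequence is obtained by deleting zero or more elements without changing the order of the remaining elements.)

One longest increasing subsequence is 10, 11, 12 (positions 1,3,7), of length 3; no longer one exists.

3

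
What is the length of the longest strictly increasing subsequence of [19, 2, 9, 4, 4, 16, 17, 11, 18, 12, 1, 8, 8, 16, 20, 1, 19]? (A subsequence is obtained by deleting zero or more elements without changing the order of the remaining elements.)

6

Scanning left to right, the best length ending at each element is: 19→1, 2→1, 9→2, 4→2, 4→2, 16→3, 17→4, 11→3, 18→5, 12→4, 1→1, 8→3, 8→3, 16→5, 20→6, 1→1, 19→6.
So the longest increasing subsequence has length 6, e.g. 2, 9, 16, 17, 18, 20.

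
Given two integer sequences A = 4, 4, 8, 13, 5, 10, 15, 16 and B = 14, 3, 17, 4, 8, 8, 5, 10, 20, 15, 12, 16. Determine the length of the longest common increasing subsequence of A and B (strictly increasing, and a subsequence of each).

5

For each value that appears in both, track the longest common increasing run ending there.
The best achievable length is 5; one witness is 4, 8, 10, 15, 16 (A-positions 1,3,6,7,8, B-positions 4,5,8,10,12).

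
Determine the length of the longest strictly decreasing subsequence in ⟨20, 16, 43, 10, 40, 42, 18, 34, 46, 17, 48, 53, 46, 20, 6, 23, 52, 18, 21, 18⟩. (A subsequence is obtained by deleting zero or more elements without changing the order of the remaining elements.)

Let dp[i] be the longest decreasing subsequence ending at position i. Then dp = [1, 2, 1, 3, 2, 2, 3, 3, 1, 4, 1, 1, 2, 4, 5, 4, 2, 5, 5, 6].
The maximum is 6; one witness is 43, 40, 34, 23, 21, 18 at positions 3,5,8,16,19,20.

6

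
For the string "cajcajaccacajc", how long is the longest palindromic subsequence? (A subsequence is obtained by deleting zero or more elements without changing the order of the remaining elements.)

One longest palindromic subsequence is cjaaccaajc (positions 1,3,5,7,8,9,10,12,13,14); it reads the same forward and backward, and the interval DP gives dp[1][14] = 10.

10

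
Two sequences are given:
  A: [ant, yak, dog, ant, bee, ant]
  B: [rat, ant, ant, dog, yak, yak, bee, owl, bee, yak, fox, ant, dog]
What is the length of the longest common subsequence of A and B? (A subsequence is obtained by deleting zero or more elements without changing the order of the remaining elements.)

A longest common subsequence is ant, yak, bee, ant (length 4); the LCS DP confirms no longer common subsequence exists.

4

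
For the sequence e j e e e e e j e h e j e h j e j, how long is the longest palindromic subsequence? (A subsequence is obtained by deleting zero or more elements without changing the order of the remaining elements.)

Using dp[i][j] = 2 + dp[i+1][j−1] if the ends match, else max(dp[i+1][j], dp[i][j−1]):
dp[1][17] = 12. A witness is ejeeeeeeeeje at positions 1,2,3,4,5,6,7,9,11,13,15,16.

12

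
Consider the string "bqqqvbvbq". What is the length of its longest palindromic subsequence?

One longest palindromic subsequence is qbvbq (positions 2,6,7,8,9); it reads the same forward and backward, and the interval DP gives dp[1][9] = 5.

5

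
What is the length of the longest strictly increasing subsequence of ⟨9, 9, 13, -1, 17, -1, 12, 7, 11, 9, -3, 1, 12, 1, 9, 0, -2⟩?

4

One longest increasing subsequence is -1, 7, 11, 12 (positions 4,8,9,13), of length 4; no longer one exists.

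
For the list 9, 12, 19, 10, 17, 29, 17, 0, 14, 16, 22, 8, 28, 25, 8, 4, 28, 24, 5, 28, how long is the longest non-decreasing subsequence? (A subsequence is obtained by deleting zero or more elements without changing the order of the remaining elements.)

One longest non-decreasing subsequence is 9, 12, 17, 17, 22, 28, 28, 28 (positions 1,2,5,7,11,13,17,20), of length 8; no longer one exists.

8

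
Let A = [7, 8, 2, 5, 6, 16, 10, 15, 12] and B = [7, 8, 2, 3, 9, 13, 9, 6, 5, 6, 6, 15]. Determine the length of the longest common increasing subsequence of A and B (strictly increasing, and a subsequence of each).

For each value that appears in both, track the longest common increasing run ending there.
The best achievable length is 4; one witness is 2, 5, 6, 15 (A-positions 3,4,5,8, B-positions 3,9,10,12).

4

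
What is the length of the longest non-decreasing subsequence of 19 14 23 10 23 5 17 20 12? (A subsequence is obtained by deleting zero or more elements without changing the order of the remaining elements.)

Let dp[i] be the longest non-decreasing subsequence ending at position i. Then dp = [1, 1, 2, 1, 3, 1, 2, 3, 2].
The maximum is 3; one witness is 19, 23, 23 at positions 1,3,5.

3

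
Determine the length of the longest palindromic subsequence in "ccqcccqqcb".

7

Using dp[i][j] = 2 + dp[i+1][j−1] if the ends match, else max(dp[i+1][j], dp[i][j−1]):
dp[1][10] = 7. A witness is cqcccqc at positions 2,3,4,5,6,8,9.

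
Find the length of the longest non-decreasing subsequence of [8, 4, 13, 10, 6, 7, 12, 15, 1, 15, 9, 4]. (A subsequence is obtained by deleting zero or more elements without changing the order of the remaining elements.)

Let dp[i] be the longest non-decreasing subsequence ending at position i. Then dp = [1, 1, 2, 2, 2, 3, 4, 5, 1, 6, 4, 2].
The maximum is 6; one witness is 4, 6, 7, 12, 15, 15 at positions 2,5,6,7,8,10.

6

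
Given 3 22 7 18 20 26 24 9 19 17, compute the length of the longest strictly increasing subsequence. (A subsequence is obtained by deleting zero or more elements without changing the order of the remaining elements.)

5

Scanning left to right, the best length ending at each element is: 3→1, 22→2, 7→2, 18→3, 20→4, 26→5, 24→5, 9→3, 19→4, 17→4.
So the longest increasing subsequence has length 5, e.g. 3, 7, 18, 20, 26.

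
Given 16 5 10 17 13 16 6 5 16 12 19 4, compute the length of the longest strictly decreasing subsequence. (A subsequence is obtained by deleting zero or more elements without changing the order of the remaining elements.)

Let dp[i] be the longest decreasing subsequence ending at position i. Then dp = [1, 2, 2, 1, 2, 2, 3, 4, 2, 3, 1, 5].
The maximum is 5; one witness is 16, 10, 6, 5, 4 at positions 1,3,7,8,12.

5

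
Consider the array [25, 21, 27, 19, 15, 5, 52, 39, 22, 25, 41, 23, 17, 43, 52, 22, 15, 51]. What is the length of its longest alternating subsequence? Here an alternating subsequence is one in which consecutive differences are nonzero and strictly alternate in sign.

Track the best alternating length ending on an up-step vs a down-step at each position: up/down = 1/1, 1/2, 3/1, 1/4, 1/4, 1/4, 5/1, 5/6, 5/6, 7/6, 7/6, 7/8, 5/8, 9/6, 9/1, 9/10, 5/10, 11/10.
The maximum over both is 11; one such subsequence is 25, 21, 27, 19, 52, 22, 25, 23, 43, 22, 51.

11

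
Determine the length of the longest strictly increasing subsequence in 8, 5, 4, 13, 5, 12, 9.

3

Let dp[i] be the longest increasing subsequence ending at position i. Then dp = [1, 1, 1, 2, 2, 3, 3].
The maximum is 3; one witness is 4, 5, 12 at positions 3,5,6.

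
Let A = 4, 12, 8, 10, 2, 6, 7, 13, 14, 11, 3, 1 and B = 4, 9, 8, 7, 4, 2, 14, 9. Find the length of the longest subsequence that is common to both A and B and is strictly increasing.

A longest common strictly increasing subsequence is 4, 8, 14 (length 3); it appears in order in both A and B, and no longer such subsequence exists.

3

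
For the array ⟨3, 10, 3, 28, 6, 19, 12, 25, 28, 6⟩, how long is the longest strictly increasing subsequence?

Scanning left to right, the best length ending at each element is: 3→1, 10→2, 3→1, 28→3, 6→2, 19→3, 12→3, 25→4, 28→5, 6→2.
So the longest increasing subsequence has length 5, e.g. 3, 10, 19, 25, 28.

5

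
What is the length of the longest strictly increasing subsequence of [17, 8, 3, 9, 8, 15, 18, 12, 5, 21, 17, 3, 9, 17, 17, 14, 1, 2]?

5

Scanning left to right, the best length ending at each element is: 17→1, 8→1, 3→1, 9→2, 8→2, 15→3, 18→4, 12→3, 5→2, 21→5, 17→4, 3→1, 9→3, 17→4, 17→4, 14→4, 1→1, 2→2.
So the longest increasing subsequence has length 5, e.g. 8, 9, 15, 18, 21.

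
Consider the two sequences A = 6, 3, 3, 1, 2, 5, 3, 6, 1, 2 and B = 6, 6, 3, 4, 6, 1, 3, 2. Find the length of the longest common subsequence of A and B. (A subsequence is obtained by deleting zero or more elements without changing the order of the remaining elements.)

Backtracking the LCS table gives one alignment: 6 (A1,B2) → 3 (A2,B3) → 1 (A4,B6) → 3 (A7,B7) → 2 (A10,B8).
So the longest common subsequence has length 5.

5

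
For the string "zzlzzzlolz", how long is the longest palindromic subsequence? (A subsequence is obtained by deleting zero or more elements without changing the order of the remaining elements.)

7

One longest palindromic subsequence is zlzzzlz (positions 1,3,4,5,6,9,10); it reads the same forward and backward, and the interval DP gives dp[1][10] = 7.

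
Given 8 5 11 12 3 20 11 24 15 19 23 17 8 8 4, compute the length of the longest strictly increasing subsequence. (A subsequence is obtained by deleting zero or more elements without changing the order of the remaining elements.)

6

Let dp[i] be the longest increasing subsequence ending at position i. Then dp = [1, 1, 2, 3, 1, 4, 2, 5, 4, 5, 6, 5, 2, 2, 2].
The maximum is 6; one witness is 8, 11, 12, 15, 19, 23 at positions 1,3,4,9,10,11.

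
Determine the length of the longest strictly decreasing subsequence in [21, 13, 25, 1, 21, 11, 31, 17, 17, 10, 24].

4

Let dp[i] be the longest decreasing subsequence ending at position i. Then dp = [1, 2, 1, 3, 2, 3, 1, 3, 3, 4, 2].
The maximum is 4; one witness is 21, 13, 11, 10 at positions 1,2,6,10.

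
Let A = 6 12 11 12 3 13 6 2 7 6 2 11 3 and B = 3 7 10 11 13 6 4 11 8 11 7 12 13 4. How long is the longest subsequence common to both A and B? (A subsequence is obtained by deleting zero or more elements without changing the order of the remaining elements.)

A longest common subsequence is 6, 11, 12, 13 (length 4); the LCS DP confirms no longer common subsequence exists.

4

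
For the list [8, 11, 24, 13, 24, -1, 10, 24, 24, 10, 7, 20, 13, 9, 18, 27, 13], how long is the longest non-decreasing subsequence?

7

Let dp[i] be the longest non-decreasing subsequence ending at position i. Then dp = [1, 2, 3, 3, 4, 1, 2, 5, 6, 3, 2, 4, 4, 3, 5, 7, 5].
The maximum is 7; one witness is 8, 11, 24, 24, 24, 24, 27 at positions 1,2,3,5,8,9,16.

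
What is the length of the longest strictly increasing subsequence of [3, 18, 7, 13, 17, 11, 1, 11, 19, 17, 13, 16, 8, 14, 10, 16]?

Scanning left to right, the best length ending at each element is: 3→1, 18→2, 7→2, 13→3, 17→4, 11→3, 1→1, 11→3, 19→5, 17→4, 13→4, 16→5, 8→3, 14→5, 10→4, 16→6.
So the longest increasing subsequence has length 6, e.g. 3, 7, 11, 13, 14, 16.

6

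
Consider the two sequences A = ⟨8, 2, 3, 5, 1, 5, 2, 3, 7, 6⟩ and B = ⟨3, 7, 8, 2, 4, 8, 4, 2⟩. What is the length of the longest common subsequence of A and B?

A longest common subsequence is 8, 2, 2 (length 3); the LCS DP confirms no longer common subsequence exists.

3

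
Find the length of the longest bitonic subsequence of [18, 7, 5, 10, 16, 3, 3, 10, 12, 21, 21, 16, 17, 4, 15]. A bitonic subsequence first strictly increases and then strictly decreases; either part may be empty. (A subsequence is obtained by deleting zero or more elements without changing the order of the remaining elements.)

6

Let inc[i] be the LIS ending at i and dec[i] the longest strictly decreasing subsequence starting at i. inc = [1, 1, 1, 2, 3, 1, 1, 2, 3, 4, 4, 4, 5, 2, 4], dec = [4, 3, 2, 2, 3, 1, 1, 2, 2, 3, 3, 2, 2, 1, 1].
max_i inc[i]+dec[i]−1 = 6, with one witness 7, 10, 16, 21, 17, 15.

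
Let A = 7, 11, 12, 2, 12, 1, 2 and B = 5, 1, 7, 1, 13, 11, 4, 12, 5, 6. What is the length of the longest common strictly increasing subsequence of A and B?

3

A longest common strictly increasing subsequence is 7, 11, 12 (length 3); it appears in order in both A and B, and no longer such subsequence exists.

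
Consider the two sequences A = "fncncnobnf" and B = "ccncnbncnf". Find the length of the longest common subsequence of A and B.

7

Backtracking the LCS table gives one alignment: c (A3,B2) → n (A4,B3) → c (A5,B4) → n (A6,B5) → b (A8,B6) → n (A9,B9) → f (A10,B10).
So the longest common subsequence has length 7.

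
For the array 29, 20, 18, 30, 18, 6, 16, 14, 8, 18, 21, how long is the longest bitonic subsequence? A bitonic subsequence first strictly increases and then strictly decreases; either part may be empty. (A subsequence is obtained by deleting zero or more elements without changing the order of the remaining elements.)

Let inc[i] be the LIS ending at i and dec[i] the longest strictly decreasing subsequence starting at i. inc = [1, 1, 1, 2, 1, 1, 2, 2, 2, 3, 4], dec = [6, 5, 4, 5, 4, 1, 3, 2, 1, 1, 1].
max_i inc[i]+dec[i]−1 = 6, with one witness 29, 20, 18, 16, 14, 8.

6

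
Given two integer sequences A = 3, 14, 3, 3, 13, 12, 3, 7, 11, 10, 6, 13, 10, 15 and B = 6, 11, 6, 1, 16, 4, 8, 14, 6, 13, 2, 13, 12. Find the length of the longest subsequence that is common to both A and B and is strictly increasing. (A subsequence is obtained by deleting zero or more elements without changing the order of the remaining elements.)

2

A longest common strictly increasing subsequence is 6, 13 (length 2); it appears in order in both A and B, and no longer such subsequence exists.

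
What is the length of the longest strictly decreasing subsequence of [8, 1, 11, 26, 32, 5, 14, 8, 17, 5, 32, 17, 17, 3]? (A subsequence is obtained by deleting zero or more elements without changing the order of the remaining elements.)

5

One longest decreasing subsequence is 26, 14, 8, 5, 3 (positions 4,7,8,10,14), of length 5; no longer one exists.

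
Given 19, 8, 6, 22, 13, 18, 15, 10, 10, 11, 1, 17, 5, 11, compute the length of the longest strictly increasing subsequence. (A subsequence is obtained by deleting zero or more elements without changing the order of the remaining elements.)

4

Let dp[i] be the longest increasing subsequence ending at position i. Then dp = [1, 1, 1, 2, 2, 3, 3, 2, 2, 3, 1, 4, 2, 3].
The maximum is 4; one witness is 8, 13, 15, 17 at positions 2,5,7,12.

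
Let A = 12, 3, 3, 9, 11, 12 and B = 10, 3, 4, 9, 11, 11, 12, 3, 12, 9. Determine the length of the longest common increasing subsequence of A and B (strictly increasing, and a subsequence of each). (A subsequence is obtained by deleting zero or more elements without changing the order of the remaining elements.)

For each value that appears in both, track the longest common increasing run ending there.
The best achievable length is 4; one witness is 3, 9, 11, 12 (A-positions 2,4,5,6, B-positions 2,4,5,7).

4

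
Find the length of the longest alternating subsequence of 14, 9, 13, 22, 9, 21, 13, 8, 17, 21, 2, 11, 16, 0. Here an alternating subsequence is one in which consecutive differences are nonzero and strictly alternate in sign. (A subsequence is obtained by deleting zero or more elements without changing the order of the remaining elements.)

Track the best alternating length ending on an up-step vs a down-step at each position: up/down = 1/1, 1/2, 3/2, 3/1, 1/4, 5/4, 5/6, 1/6, 7/6, 7/4, 1/8, 9/8, 9/8, 1/10.
The maximum over both is 10; one such subsequence is 14, 9, 13, 9, 21, 13, 17, 2, 11, 0.

10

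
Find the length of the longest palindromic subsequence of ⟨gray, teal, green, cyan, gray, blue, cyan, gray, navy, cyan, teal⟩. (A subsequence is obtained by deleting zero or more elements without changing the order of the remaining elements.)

One longest palindromic subsequence is teal cyan gray cyan gray cyan teal (positions 2,4,5,7,8,10,11); it reads the same forward and backward, and the interval DP gives dp[1][11] = 7.

7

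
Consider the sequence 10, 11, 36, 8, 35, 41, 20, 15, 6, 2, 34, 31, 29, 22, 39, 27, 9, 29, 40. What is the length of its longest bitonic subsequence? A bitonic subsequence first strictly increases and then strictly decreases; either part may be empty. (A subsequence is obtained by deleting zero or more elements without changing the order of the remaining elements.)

9

Let inc[i] be the LIS ending at i and dec[i] the longest strictly decreasing subsequence starting at i. inc = [1, 2, 3, 1, 3, 4, 3, 3, 1, 1, 4, 4, 4, 4, 5, 5, 2, 6, 7], dec = [4, 4, 7, 3, 6, 6, 4, 3, 2, 1, 5, 4, 3, 2, 3, 2, 1, 1, 1].
max_i inc[i]+dec[i]−1 = 9, with one witness 10, 11, 36, 35, 34, 31, 29, 27, 9.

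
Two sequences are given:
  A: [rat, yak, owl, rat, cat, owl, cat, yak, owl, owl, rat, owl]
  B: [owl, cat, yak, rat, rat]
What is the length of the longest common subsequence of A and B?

A longest common subsequence is owl, cat, yak, rat (length 4); the LCS DP confirms no longer common subsequence exists.

4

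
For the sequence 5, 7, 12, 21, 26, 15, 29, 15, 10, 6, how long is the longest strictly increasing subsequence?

6

Scanning left to right, the best length ending at each element is: 5→1, 7→2, 12→3, 21→4, 26→5, 15→4, 29→6, 15→4, 10→3, 6→2.
So the longest increasing subsequence has length 6, e.g. 5, 7, 12, 21, 26, 29.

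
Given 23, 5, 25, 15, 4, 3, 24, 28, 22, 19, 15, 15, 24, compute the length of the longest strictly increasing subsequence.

Let dp[i] be the longest increasing subsequence ending at position i. Then dp = [1, 1, 2, 2, 1, 1, 3, 4, 3, 3, 2, 2, 4].
The maximum is 4; one witness is 5, 15, 24, 28 at positions 2,4,7,8.

4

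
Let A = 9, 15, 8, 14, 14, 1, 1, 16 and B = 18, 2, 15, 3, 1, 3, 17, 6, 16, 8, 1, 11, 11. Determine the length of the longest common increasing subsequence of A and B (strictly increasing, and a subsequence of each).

2

For each value that appears in both, track the longest common increasing run ending there.
The best achievable length is 2; one witness is 15, 16 (A-positions 2,8, B-positions 3,9).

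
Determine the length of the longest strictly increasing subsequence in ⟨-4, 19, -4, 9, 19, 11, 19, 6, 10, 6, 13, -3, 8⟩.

4

Let dp[i] be the longest increasing subsequence ending at position i. Then dp = [1, 2, 1, 2, 3, 3, 4, 2, 3, 2, 4, 2, 3].
The maximum is 4; one witness is -4, 9, 11, 19 at positions 1,4,6,7.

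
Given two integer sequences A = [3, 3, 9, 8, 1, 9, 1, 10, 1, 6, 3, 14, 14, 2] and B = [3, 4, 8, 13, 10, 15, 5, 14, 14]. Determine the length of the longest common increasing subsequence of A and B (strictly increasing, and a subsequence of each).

4

A longest common strictly increasing subsequence is 3, 8, 10, 14 (length 4); it appears in order in both A and B, and no longer such subsequence exists.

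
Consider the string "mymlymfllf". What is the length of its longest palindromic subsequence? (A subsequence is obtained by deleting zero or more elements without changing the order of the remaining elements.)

One longest palindromic subsequence is mylym (positions 1,2,4,5,6); it reads the same forward and backward, and the interval DP gives dp[1][10] = 5.

5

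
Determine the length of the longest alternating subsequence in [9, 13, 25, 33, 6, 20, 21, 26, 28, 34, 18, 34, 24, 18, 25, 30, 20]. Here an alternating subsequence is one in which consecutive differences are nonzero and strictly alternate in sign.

9

A longest alternating subsequence is 9, 13, 6, 20, 18, 34, 24, 25, 20 (positions 1,2,5,6,11,12,13,15,17); its 8 consecutive differences strictly alternate in sign, and length 9 is optimal.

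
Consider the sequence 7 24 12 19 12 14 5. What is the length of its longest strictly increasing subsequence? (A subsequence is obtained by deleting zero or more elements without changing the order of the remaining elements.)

Scanning left to right, the best length ending at each element is: 7→1, 24→2, 12→2, 19→3, 12→2, 14→3, 5→1.
So the longest increasing subsequence has length 3, e.g. 7, 12, 19.

3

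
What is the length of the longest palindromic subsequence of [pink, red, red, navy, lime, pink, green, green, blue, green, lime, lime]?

5

One longest palindromic subsequence is lime green blue green lime (positions 5,8,9,10,12); it reads the same forward and backward, and the interval DP gives dp[1][12] = 5.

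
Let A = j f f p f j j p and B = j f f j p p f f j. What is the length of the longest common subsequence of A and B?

6

A longest common subsequence is jffpfj (length 6); the LCS DP confirms no longer common subsequence exists.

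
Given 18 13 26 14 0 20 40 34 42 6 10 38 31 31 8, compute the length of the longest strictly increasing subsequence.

Scanning left to right, the best length ending at each element is: 18→1, 13→1, 26→2, 14→2, 0→1, 20→3, 40→4, 34→4, 42→5, 6→2, 10→3, 38→5, 31→4, 31→4, 8→3.
So the longest increasing subsequence has length 5, e.g. 13, 14, 20, 40, 42.

5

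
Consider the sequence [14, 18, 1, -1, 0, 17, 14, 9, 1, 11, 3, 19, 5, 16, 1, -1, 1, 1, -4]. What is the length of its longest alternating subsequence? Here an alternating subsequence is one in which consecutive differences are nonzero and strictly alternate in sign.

13

Track the best alternating length ending on an up-step vs a down-step at each position: up/down = 1/1, 2/1, 1/3, 1/3, 4/3, 4/3, 4/5, 4/5, 4/5, 6/5, 6/7, 8/1, 8/9, 10/9, 4/11, 1/11, 12/11, 12/11, 1/13.
The maximum over both is 13; one such subsequence is 14, 18, 1, 17, 9, 11, 3, 19, 5, 16, -1, 1, -4.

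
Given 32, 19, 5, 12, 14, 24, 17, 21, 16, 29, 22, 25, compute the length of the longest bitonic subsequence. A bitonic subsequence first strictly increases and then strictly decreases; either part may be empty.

7

One longest bitonic subsequence is 5, 12, 14, 17, 21, 29, 25 (positions 3,4,5,7,8,10,12): it rises to 29 then falls. Length 7 is optimal.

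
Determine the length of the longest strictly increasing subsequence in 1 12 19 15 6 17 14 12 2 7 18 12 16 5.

5

Let dp[i] be the longest increasing subsequence ending at position i. Then dp = [1, 2, 3, 3, 2, 4, 3, 3, 2, 3, 5, 4, 5, 3].
The maximum is 5; one witness is 1, 12, 15, 17, 18 at positions 1,2,4,6,11.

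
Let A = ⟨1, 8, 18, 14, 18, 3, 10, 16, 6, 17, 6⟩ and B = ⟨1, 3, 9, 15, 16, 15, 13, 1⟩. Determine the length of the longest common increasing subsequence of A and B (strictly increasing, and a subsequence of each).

3

For each value that appears in both, track the longest common increasing run ending there.
The best achievable length is 3; one witness is 1, 3, 16 (A-positions 1,6,8, B-positions 1,2,5).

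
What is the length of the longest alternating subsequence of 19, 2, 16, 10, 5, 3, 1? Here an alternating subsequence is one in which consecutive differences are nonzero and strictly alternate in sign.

4

Track the best alternating length ending on an up-step vs a down-step at each position: up/down = 1/1, 1/2, 3/2, 3/4, 3/4, 3/4, 1/4.
The maximum over both is 4; one such subsequence is 19, 2, 16, 10.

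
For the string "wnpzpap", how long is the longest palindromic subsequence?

3

Using dp[i][j] = 2 + dp[i+1][j−1] if the ends match, else max(dp[i+1][j], dp[i][j−1]):
dp[1][7] = 3. A witness is pap at positions 3,6,7.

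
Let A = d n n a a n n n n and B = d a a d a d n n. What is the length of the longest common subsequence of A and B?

5

A longest common subsequence is daann (length 5); the LCS DP confirms no longer common subsequence exists.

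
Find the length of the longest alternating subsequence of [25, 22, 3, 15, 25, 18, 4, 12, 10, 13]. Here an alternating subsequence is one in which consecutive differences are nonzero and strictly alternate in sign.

Track the best alternating length ending on an up-step vs a down-step at each position: up/down = 1/1, 1/2, 1/2, 3/2, 3/1, 3/4, 3/4, 5/4, 5/6, 7/4.
The maximum over both is 7; one such subsequence is 25, 3, 15, 4, 12, 10, 13.

7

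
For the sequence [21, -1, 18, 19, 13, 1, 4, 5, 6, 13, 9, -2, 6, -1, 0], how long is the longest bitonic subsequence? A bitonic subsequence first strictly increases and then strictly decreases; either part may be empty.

9

Let inc[i] be the LIS ending at i and dec[i] the longest strictly decreasing subsequence starting at i. inc = [1, 1, 2, 3, 2, 2, 3, 4, 5, 6, 6, 1, 5, 2, 3], dec = [6, 2, 5, 5, 4, 2, 2, 2, 2, 4, 3, 1, 2, 1, 1].
max_i inc[i]+dec[i]−1 = 9, with one witness -1, 1, 4, 5, 6, 13, 9, 6, 0.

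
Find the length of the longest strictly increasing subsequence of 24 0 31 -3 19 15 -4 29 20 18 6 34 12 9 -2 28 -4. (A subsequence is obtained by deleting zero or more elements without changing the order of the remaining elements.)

4

One longest increasing subsequence is 0, 19, 29, 34 (positions 2,5,8,12), of length 4; no longer one exists.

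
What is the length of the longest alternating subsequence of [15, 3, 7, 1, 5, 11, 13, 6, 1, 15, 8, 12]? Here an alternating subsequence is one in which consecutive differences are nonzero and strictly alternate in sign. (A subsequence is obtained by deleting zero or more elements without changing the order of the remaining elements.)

9

A longest alternating subsequence is 15, 3, 7, 1, 11, 6, 15, 8, 12 (positions 1,2,3,4,6,8,10,11,12); its 8 consecutive differences strictly alternate in sign, and length 9 is optimal.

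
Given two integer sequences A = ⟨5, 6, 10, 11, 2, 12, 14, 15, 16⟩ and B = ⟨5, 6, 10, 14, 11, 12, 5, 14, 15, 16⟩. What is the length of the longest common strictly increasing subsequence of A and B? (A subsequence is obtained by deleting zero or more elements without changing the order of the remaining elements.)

A longest common strictly increasing subsequence is 5, 6, 10, 11, 12, 14, 15, 16 (length 8); it appears in order in both A and B, and no longer such subsequence exists.

8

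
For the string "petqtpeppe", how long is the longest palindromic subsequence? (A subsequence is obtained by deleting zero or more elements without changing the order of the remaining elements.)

7

One longest palindromic subsequence is petqtep (positions 1,2,3,4,5,7,9); it reads the same forward and backward, and the interval DP gives dp[1][10] = 7.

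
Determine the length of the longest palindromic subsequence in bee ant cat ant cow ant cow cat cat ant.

7

One longest palindromic subsequence is ant cat cow ant cow cat ant (positions 2,3,5,6,7,9,10); it reads the same forward and backward, and the interval DP gives dp[1][10] = 7.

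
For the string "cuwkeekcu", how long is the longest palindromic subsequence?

One longest palindromic subsequence is ukeeku (positions 2,4,5,6,7,9); it reads the same forward and backward, and the interval DP gives dp[1][9] = 6.

6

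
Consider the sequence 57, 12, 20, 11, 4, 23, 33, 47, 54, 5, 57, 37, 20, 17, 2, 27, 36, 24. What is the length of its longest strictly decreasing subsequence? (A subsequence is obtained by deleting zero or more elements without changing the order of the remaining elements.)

6

Let dp[i] be the longest decreasing subsequence ending at position i. Then dp = [1, 2, 2, 3, 4, 2, 2, 2, 2, 4, 1, 3, 4, 5, 6, 4, 4, 5].
The maximum is 6; one witness is 57, 47, 37, 20, 17, 2 at positions 1,8,12,13,14,15.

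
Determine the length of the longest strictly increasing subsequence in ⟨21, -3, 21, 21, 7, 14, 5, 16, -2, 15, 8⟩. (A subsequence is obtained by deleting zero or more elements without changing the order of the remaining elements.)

4

Let dp[i] be the longest increasing subsequence ending at position i. Then dp = [1, 1, 2, 2, 2, 3, 2, 4, 2, 4, 3].
The maximum is 4; one witness is -3, 7, 14, 16 at positions 2,5,6,8.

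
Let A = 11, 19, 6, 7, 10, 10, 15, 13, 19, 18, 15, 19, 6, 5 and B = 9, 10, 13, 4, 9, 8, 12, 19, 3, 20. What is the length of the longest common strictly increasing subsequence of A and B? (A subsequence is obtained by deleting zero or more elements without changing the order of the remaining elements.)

3

A longest common strictly increasing subsequence is 10, 13, 19 (length 3); it appears in order in both A and B, and no longer such subsequence exists.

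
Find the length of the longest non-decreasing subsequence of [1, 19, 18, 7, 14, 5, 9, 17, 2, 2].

4

Scanning left to right, the best length ending at each element is: 1→1, 19→2, 18→2, 7→2, 14→3, 5→2, 9→3, 17→4, 2→2, 2→3.
So the longest non-decreasing subsequence has length 4, e.g. 1, 7, 14, 17.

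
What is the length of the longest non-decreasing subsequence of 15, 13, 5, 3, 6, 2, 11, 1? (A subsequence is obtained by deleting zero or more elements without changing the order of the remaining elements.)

3

Scanning left to right, the best length ending at each element is: 15→1, 13→1, 5→1, 3→1, 6→2, 2→1, 11→3, 1→1.
So the longest non-decreasing subsequence has length 3, e.g. 5, 6, 11.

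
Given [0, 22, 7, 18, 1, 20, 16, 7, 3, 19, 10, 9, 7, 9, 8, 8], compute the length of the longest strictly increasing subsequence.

5

Scanning left to right, the best length ending at each element is: 0→1, 22→2, 7→2, 18→3, 1→2, 20→4, 16→3, 7→3, 3→3, 19→4, 10→4, 9→4, 7→4, 9→5, 8→5, 8→5.
So the longest increasing subsequence has length 5, e.g. 0, 1, 3, 7, 9.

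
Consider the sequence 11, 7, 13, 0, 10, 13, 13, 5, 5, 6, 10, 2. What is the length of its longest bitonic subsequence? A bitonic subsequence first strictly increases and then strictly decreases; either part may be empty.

One longest bitonic subsequence is 11, 13, 10, 6, 2 (positions 1,3,5,10,12): it rises to 13 then falls. Length 5 is optimal.

5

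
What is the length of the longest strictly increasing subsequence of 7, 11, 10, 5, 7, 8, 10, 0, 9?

Scanning left to right, the best length ending at each element is: 7→1, 11→2, 10→2, 5→1, 7→2, 8→3, 10→4, 0→1, 9→4.
So the longest increasing subsequence has length 4, e.g. 5, 7, 8, 10.

4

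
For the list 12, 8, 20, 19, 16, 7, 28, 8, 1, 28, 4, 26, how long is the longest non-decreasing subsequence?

4

Let dp[i] be the longest non-decreasing subsequence ending at position i. Then dp = [1, 1, 2, 2, 2, 1, 3, 2, 1, 4, 2, 3].
The maximum is 4; one witness is 12, 20, 28, 28 at positions 1,3,7,10.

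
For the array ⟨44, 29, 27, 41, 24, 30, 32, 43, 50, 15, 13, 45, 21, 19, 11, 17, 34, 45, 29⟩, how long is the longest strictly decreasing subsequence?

Let dp[i] be the longest decreasing subsequence ending at position i. Then dp = [1, 2, 3, 2, 4, 3, 3, 2, 1, 5, 6, 2, 5, 6, 7, 7, 3, 2, 4].
The maximum is 7; one witness is 44, 29, 27, 24, 15, 13, 11 at positions 1,2,3,5,10,11,15.

7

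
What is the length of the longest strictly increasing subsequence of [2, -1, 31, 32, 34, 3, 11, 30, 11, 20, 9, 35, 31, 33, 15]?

6

Scanning left to right, the best length ending at each element is: 2→1, -1→1, 31→2, 32→3, 34→4, 3→2, 11→3, 30→4, 11→3, 20→4, 9→3, 35→5, 31→5, 33→6, 15→4.
So the longest increasing subsequence has length 6, e.g. 2, 3, 11, 30, 31, 33.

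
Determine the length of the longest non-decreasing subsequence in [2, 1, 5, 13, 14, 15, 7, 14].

5

Scanning left to right, the best length ending at each element is: 2→1, 1→1, 5→2, 13→3, 14→4, 15→5, 7→3, 14→5.
So the longest non-decreasing subsequence has length 5, e.g. 2, 5, 13, 14, 15.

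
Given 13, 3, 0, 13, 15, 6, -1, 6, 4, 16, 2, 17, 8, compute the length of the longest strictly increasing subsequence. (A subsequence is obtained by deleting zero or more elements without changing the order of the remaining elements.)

Let dp[i] be the longest increasing subsequence ending at position i. Then dp = [1, 1, 1, 2, 3, 2, 1, 2, 2, 4, 2, 5, 3].
The maximum is 5; one witness is 3, 13, 15, 16, 17 at positions 2,4,5,10,12.

5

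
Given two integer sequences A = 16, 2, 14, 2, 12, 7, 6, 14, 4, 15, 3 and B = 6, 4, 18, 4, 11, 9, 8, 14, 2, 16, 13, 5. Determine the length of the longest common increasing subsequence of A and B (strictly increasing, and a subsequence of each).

For each value that appears in both, track the longest common increasing run ending there.
The best achievable length is 2; one witness is 6, 14 (A-positions 7,8, B-positions 1,8).

2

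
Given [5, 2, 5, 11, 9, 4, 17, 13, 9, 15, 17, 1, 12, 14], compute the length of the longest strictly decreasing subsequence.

4

One longest decreasing subsequence is 11, 9, 4, 1 (positions 4,5,6,12), of length 4; no longer one exists.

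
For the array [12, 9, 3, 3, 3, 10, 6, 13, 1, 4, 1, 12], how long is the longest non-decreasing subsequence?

Let dp[i] be the longest non-decreasing subsequence ending at position i. Then dp = [1, 1, 1, 2, 3, 4, 4, 5, 1, 4, 2, 5].
The maximum is 5; one witness is 3, 3, 3, 10, 13 at positions 3,4,5,6,8.

5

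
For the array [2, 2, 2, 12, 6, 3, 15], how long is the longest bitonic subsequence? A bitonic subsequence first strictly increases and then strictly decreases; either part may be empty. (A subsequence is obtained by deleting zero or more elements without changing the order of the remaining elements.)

4

One longest bitonic subsequence is 2, 12, 6, 3 (positions 1,4,5,6): it rises to 12 then falls. Length 4 is optimal.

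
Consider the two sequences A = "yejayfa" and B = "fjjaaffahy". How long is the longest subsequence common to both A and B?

4

A longest common subsequence is jafa (length 4); the LCS DP confirms no longer common subsequence exists.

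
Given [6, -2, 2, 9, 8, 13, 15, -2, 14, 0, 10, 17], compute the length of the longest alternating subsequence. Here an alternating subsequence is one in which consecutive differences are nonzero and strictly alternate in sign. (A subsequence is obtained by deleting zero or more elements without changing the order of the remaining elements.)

9

A longest alternating subsequence is 6, -2, 9, 8, 13, -2, 14, 0, 10 (positions 1,2,4,5,6,8,9,10,11); its 8 consecutive differences strictly alternate in sign, and length 9 is optimal.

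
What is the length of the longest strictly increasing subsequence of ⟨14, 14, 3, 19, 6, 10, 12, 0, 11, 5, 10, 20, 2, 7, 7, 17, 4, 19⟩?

Let dp[i] be the longest increasing subsequence ending at position i. Then dp = [1, 1, 1, 2, 2, 3, 4, 1, 4, 2, 3, 5, 2, 3, 3, 5, 3, 6].
The maximum is 6; one witness is 3, 6, 10, 12, 17, 19 at positions 3,5,6,7,16,18.

6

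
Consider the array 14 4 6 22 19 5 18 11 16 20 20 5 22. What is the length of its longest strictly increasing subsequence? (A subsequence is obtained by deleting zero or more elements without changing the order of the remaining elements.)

6

One longest increasing subsequence is 4, 6, 11, 16, 20, 22 (positions 2,3,8,9,10,13), of length 6; no longer one exists.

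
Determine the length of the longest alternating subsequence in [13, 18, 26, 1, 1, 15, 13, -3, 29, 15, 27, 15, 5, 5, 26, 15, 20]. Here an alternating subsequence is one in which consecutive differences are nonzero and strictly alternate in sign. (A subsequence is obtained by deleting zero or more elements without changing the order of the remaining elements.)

A longest alternating subsequence is 13, 18, 1, 15, 13, 29, 15, 27, 15, 26, 15, 20 (positions 1,2,4,6,7,9,10,11,12,15,16,17); its 11 consecutive differences strictly alternate in sign, and length 12 is optimal.

12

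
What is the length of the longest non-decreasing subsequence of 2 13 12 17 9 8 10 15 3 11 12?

Scanning left to right, the best length ending at each element is: 2→1, 13→2, 12→2, 17→3, 9→2, 8→2, 10→3, 15→4, 3→2, 11→4, 12→5.
So the longest non-decreasing subsequence has length 5, e.g. 2, 9, 10, 11, 12.

5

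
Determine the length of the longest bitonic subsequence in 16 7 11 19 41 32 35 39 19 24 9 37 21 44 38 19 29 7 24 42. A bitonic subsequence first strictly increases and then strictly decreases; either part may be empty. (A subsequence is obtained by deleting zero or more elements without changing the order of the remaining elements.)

Let inc[i] be the LIS ending at i and dec[i] the longest strictly decreasing subsequence starting at i. inc = [1, 1, 2, 3, 4, 4, 5, 6, 3, 4, 2, 6, 4, 7, 7, 3, 5, 1, 5, 8], dec = [4, 1, 3, 3, 6, 5, 5, 5, 3, 4, 2, 4, 3, 4, 3, 2, 2, 1, 1, 1].
max_i inc[i]+dec[i]−1 = 10, with one witness 7, 11, 19, 32, 35, 39, 37, 21, 19, 7.

10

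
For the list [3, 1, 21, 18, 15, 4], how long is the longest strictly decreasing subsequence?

Scanning left to right, the best length ending at each element is: 3→1, 1→2, 21→1, 18→2, 15→3, 4→4.
So the longest decreasing subsequence has length 4, e.g. 21, 18, 15, 4.

4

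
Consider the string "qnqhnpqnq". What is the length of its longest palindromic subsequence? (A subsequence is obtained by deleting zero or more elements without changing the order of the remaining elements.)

7

Using dp[i][j] = 2 + dp[i+1][j−1] if the ends match, else max(dp[i+1][j], dp[i][j−1]):
dp[1][9] = 7. A witness is qnqpqnq at positions 1,2,3,6,7,8,9.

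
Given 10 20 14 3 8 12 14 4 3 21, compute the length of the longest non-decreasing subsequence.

Let dp[i] be the longest non-decreasing subsequence ending at position i. Then dp = [1, 2, 2, 1, 2, 3, 4, 2, 2, 5].
The maximum is 5; one witness is 3, 8, 12, 14, 21 at positions 4,5,6,7,10.

5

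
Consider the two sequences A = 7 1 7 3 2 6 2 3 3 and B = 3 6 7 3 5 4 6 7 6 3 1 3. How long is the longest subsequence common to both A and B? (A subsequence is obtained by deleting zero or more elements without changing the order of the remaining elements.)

A longest common subsequence is 7, 7, 6, 3, 3 (length 5); the LCS DP confirms no longer common subsequence exists.

5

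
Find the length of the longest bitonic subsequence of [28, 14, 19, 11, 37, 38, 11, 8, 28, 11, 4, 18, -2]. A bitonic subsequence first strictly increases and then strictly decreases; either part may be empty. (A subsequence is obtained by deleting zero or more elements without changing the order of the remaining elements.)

Let inc[i] be the LIS ending at i and dec[i] the longest strictly decreasing subsequence starting at i. inc = [1, 1, 2, 1, 3, 4, 1, 1, 3, 2, 1, 3, 1], dec = [6, 5, 5, 4, 5, 5, 4, 3, 4, 3, 2, 2, 1].
max_i inc[i]+dec[i]−1 = 8, with one witness 14, 19, 37, 38, 28, 11, 4, -2.

8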